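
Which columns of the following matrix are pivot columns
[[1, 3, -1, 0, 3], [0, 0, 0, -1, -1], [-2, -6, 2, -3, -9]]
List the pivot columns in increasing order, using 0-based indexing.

Add 2 times R1 to R3.
  [ 1  3  -1   0   3 ]
  [ 0  0   0  -1  -1 ]
  [ 0  0   0  -3  -3 ]
Multiply R2 by -1.
  [ 1  3  -1   0   3 ]
  [ 0  0   0   1   1 ]
  [ 0  0   0  -3  -3 ]
Add 3 times R2 to R3.
  [ 1  3  -1  0  3 ]
  [ 0  0   0  1  1 ]
  [ 0  0   0  0  0 ]
Pivot columns are the columns containing a leading 1.

0, 3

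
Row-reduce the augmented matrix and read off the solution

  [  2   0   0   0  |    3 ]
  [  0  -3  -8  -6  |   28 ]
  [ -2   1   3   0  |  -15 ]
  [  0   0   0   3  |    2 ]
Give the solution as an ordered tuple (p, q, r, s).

r1 := 1/2·r1
r3 := r3 + 2·r1
r2 := -1/3·r2
r3 := r3 − r2
r3 := 3·r3
r4 := 1/3·r4
r3 := r3 + 6·r4
r2 := r2 − 2·r4
r2 := r2 − 8/3·r3
Reading off the last column: p = 3/2, q = 0, r = -4, s = 2/3.

(3/2, 0, -4, 2/3)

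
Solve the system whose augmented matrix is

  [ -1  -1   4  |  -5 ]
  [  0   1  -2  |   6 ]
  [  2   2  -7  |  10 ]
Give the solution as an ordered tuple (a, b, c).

(-1, 6, 0)

R1 -> -1·R1
  [ 1  1  -4  |   5 ]
  [ 0  1  -2  |   6 ]
  [ 2  2  -7  |  10 ]
R3 -> R3 − 2·R1
  [ 1  1  -4  |  5 ]
  [ 0  1  -2  |  6 ]
  [ 0  0   1  |  0 ]
R2 -> R2 + 2·R3
  [ 1  1  -4  |  5 ]
  [ 0  1   0  |  6 ]
  [ 0  0   1  |  0 ]
R1 -> R1 + 4·R3
  [ 1  1  0  |  5 ]
  [ 0  1  0  |  6 ]
  [ 0  0  1  |  0 ]
R1 -> R1 − R2
  [ 1  0  0  |  -1 ]
  [ 0  1  0  |   6 ]
  [ 0  0  1  |   0 ]
Reading off the last column: a = -1, b = 6, c = 0.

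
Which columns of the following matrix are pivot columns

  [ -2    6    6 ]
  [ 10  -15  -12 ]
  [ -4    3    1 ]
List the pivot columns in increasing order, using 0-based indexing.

0, 1, 2

r1 → -1/2·r1
  [  1   -3   -3 ]
  [ 10  -15  -12 ]
  [ -4    3    1 ]
r2 → r2 − 10·r1
  [  1  -3  -3 ]
  [  0  15  18 ]
  [ -4   3   1 ]
r3 → r3 + 4·r1
  [ 1  -3   -3 ]
  [ 0  15   18 ]
  [ 0  -9  -11 ]
r2 → 1/15·r2
  [ 1  -3   -3 ]
  [ 0   1  6/5 ]
  [ 0  -9  -11 ]
r3 → r3 + 9·r2
  [ 1  -3    -3 ]
  [ 0   1   6/5 ]
  [ 0   0  -1/5 ]
r3 → -5·r3
  [ 1  -3   -3 ]
  [ 0   1  6/5 ]
  [ 0   0    1 ]
r2 → r2 − 6/5·r3
  [ 1  -3  -3 ]
  [ 0   1   0 ]
  [ 0   0   1 ]
r1 → r1 + 3·r3
  [ 1  -3  0 ]
  [ 0   1  0 ]
  [ 0   0  1 ]
r1 → r1 + 3·r2
  [ 1  0  0 ]
  [ 0  1  0 ]
  [ 0  0  1 ]
Pivot columns are the columns containing a leading 1.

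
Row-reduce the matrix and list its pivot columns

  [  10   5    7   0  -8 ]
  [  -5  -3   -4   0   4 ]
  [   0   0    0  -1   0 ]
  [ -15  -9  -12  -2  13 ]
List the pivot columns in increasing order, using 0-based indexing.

Multiply R1 by 1/10.
Add 5 times R1 to R2.
Add 15 times R1 to R4.
Multiply R2 by -2.
Add 3/2 times R2 to R4.
Multiply R3 by -1.
Add 2 times R3 to R4.
Add 4/5 times R4 to R1.
Subtract 1/2 times R2 from R1.
Pivot columns are the columns containing a leading 1.

0, 1, 3, 4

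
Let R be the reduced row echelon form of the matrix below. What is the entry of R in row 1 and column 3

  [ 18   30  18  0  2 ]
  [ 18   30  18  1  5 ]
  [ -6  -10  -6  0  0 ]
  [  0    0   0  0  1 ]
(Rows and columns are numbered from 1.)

1

R1 → 1/18·R1
  [  1  5/3   1  0  1/9 ]
  [ 18   30  18  1    5 ]
  [ -6  -10  -6  0    0 ]
  [  0    0   0  0    1 ]
R2 → R2 − 18·R1
  [  1  5/3   1  0  1/9 ]
  [  0    0   0  1    3 ]
  [ -6  -10  -6  0    0 ]
  [  0    0   0  0    1 ]
R3 → R3 + 6·R1
  [ 1  5/3  1  0  1/9 ]
  [ 0    0  0  1    3 ]
  [ 0    0  0  0  2/3 ]
  [ 0    0  0  0    1 ]
R3 → 3/2·R3
  [ 1  5/3  1  0  1/9 ]
  [ 0    0  0  1    3 ]
  [ 0    0  0  0    1 ]
  [ 0    0  0  0    1 ]
R4 → R4 − R3
  [ 1  5/3  1  0  1/9 ]
  [ 0    0  0  1    3 ]
  [ 0    0  0  0    1 ]
  [ 0    0  0  0    0 ]
R2 → R2 − 3·R3
  [ 1  5/3  1  0  1/9 ]
  [ 0    0  0  1    0 ]
  [ 0    0  0  0    1 ]
  [ 0    0  0  0    0 ]
R1 → R1 − 1/9·R3
  [ 1  5/3  1  0  0 ]
  [ 0    0  0  1  0 ]
  [ 0    0  0  0  1 ]
  [ 0    0  0  0  0 ]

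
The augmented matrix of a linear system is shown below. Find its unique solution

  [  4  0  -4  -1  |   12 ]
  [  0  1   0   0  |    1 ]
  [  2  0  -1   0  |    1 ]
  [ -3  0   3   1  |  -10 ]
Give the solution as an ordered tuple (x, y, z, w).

(-1, 1, -3, -4)

Multiply R1 by 1/4.
Subtract 2 times R1 from R3.
Add 3 times R1 to R4.
Multiply R4 by 4.
Subtract 1/2 times R4 from R3.
Add 1/4 times R4 to R1.
Add R3 to R1.
Reading off the last column: x = -1, y = 1, z = -3, w = -4.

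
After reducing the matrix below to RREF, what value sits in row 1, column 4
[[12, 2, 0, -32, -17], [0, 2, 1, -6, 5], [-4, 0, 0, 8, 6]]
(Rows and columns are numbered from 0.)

ρ1 → 1/12·ρ1
  [  1  1/6  0  -8/3  -17/12 ]
  [  0    2  1    -6       5 ]
  [ -4    0  0     8       6 ]
ρ3 → ρ3 + 4·ρ1
  [ 1  1/6  0  -8/3  -17/12 ]
  [ 0    2  1    -6       5 ]
  [ 0  2/3  0  -8/3     1/3 ]
ρ2 → 1/2·ρ2
  [ 1  1/6    0  -8/3  -17/12 ]
  [ 0    1  1/2    -3     5/2 ]
  [ 0  2/3    0  -8/3     1/3 ]
ρ3 → ρ3 − 2/3·ρ2
  [ 1  1/6     0  -8/3  -17/12 ]
  [ 0    1   1/2    -3     5/2 ]
  [ 0    0  -1/3  -2/3    -4/3 ]
ρ3 → -3·ρ3
  [ 1  1/6    0  -8/3  -17/12 ]
  [ 0    1  1/2    -3     5/2 ]
  [ 0    0    1     2       4 ]
ρ2 → ρ2 − 1/2·ρ3
  [ 1  1/6  0  -8/3  -17/12 ]
  [ 0    1  0    -4     1/2 ]
  [ 0    0  1     2       4 ]
ρ1 → ρ1 − 1/6·ρ2
  [ 1  0  0  -2  -3/2 ]
  [ 0  1  0  -4   1/2 ]
  [ 0  0  1   2     4 ]

1/2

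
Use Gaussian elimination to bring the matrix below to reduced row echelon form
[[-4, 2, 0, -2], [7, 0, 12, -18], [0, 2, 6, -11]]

[[1, 0, 0, 0], [0, 1, 0, -1], [0, 0, 1, -3/2]]

r1 := -1/4·r1
  [ 1  -1/2   0  1/2 ]
  [ 7     0  12  -18 ]
  [ 0     2   6  -11 ]
r2 := r2 − 7·r1
  [ 1  -1/2   0    1/2 ]
  [ 0   7/2  12  -43/2 ]
  [ 0     2   6    -11 ]
r2 := 2/7·r2
  [ 1  -1/2     0    1/2 ]
  [ 0     1  24/7  -43/7 ]
  [ 0     2     6    -11 ]
r3 := r3 − 2·r2
  [ 1  -1/2     0    1/2 ]
  [ 0     1  24/7  -43/7 ]
  [ 0     0  -6/7    9/7 ]
r3 := -7/6·r3
  [ 1  -1/2     0    1/2 ]
  [ 0     1  24/7  -43/7 ]
  [ 0     0     1   -3/2 ]
r2 := r2 − 24/7·r3
  [ 1  -1/2  0   1/2 ]
  [ 0     1  0    -1 ]
  [ 0     0  1  -3/2 ]
r1 := r1 + 1/2·r2
  [ 1  0  0     0 ]
  [ 0  1  0    -1 ]
  [ 0  0  1  -3/2 ]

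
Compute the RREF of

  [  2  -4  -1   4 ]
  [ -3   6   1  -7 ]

r1 := 1/2·r1
  [  1  -2  -1/2   2 ]
  [ -3   6     1  -7 ]
r2 := r2 + 3·r1
  [ 1  -2  -1/2   2 ]
  [ 0   0  -1/2  -1 ]
r2 := -2·r2
  [ 1  -2  -1/2  2 ]
  [ 0   0     1  2 ]
r1 := r1 + 1/2·r2
  [ 1  -2  0  3 ]
  [ 0   0  1  2 ]

[[1, -2, 0, 3], [0, 0, 1, 2]]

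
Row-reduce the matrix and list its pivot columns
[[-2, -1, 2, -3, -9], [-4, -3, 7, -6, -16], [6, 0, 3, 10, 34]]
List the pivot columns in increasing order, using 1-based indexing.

ρ1 ← -1/2·ρ1
  [  1  1/2  -1  3/2  9/2 ]
  [ -4   -3   7   -6  -16 ]
  [  6    0   3   10   34 ]
ρ2 ← ρ2 + 4·ρ1
  [ 1  1/2  -1  3/2  9/2 ]
  [ 0   -1   3    0    2 ]
  [ 6    0   3   10   34 ]
ρ3 ← ρ3 − 6·ρ1
  [ 1  1/2  -1  3/2  9/2 ]
  [ 0   -1   3    0    2 ]
  [ 0   -3   9    1    7 ]
ρ2 ← -1·ρ2
  [ 1  1/2  -1  3/2  9/2 ]
  [ 0    1  -3    0   -2 ]
  [ 0   -3   9    1    7 ]
ρ3 ← ρ3 + 3·ρ2
  [ 1  1/2  -1  3/2  9/2 ]
  [ 0    1  -3    0   -2 ]
  [ 0    0   0    1    1 ]
ρ1 ← ρ1 − 3/2·ρ3
  [ 1  1/2  -1  0   3 ]
  [ 0    1  -3  0  -2 ]
  [ 0    0   0  1   1 ]
ρ1 ← ρ1 − 1/2·ρ2
  [ 1  0  1/2  0   4 ]
  [ 0  1   -3  0  -2 ]
  [ 0  0    0  1   1 ]
Pivot columns are the columns containing a leading 1.

1, 2, 4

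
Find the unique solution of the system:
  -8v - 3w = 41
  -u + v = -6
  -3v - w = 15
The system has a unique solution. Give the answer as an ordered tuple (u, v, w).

(2, -4, -3)

Form the augmented matrix and row-reduce:
  [  0  -8  -3  |  41 ]
  [ -1   1   0  |  -6 ]
  [  0  -3  -1  |  15 ]
R1 <-> R2
  [ -1   1   0  |  -6 ]
  [  0  -8  -3  |  41 ]
  [  0  -3  -1  |  15 ]
R1 -> -1·R1
  [ 1  -1   0  |   6 ]
  [ 0  -8  -3  |  41 ]
  [ 0  -3  -1  |  15 ]
R2 -> -1/8·R2
  [ 1  -1    0  |      6 ]
  [ 0   1  3/8  |  -41/8 ]
  [ 0  -3   -1  |     15 ]
R3 -> R3 + 3·R2
  [ 1  -1    0  |      6 ]
  [ 0   1  3/8  |  -41/8 ]
  [ 0   0  1/8  |   -3/8 ]
R3 -> 8·R3
  [ 1  -1    0  |      6 ]
  [ 0   1  3/8  |  -41/8 ]
  [ 0   0    1  |     -3 ]
R2 -> R2 − 3/8·R3
  [ 1  -1  0  |   6 ]
  [ 0   1  0  |  -4 ]
  [ 0   0  1  |  -3 ]
R1 -> R1 + R2
  [ 1  0  0  |   2 ]
  [ 0  1  0  |  -4 ]
  [ 0  0  1  |  -3 ]
Reading off the last column: u = 2, v = -4, w = -3.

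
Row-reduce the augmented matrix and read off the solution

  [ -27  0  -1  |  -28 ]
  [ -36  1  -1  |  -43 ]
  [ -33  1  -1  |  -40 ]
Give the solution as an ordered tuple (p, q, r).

r1 ← -1/27·r1
  [   1  0  1/27  |  28/27 ]
  [ -36  1    -1  |    -43 ]
  [ -33  1    -1  |    -40 ]
r2 ← r2 + 36·r1
  [   1  0  1/27  |  28/27 ]
  [   0  1   1/3  |  -17/3 ]
  [ -33  1    -1  |    -40 ]
r3 ← r3 + 33·r1
  [ 1  0  1/27  |  28/27 ]
  [ 0  1   1/3  |  -17/3 ]
  [ 0  1   2/9  |  -52/9 ]
r3 ← r3 − r2
  [ 1  0  1/27  |  28/27 ]
  [ 0  1   1/3  |  -17/3 ]
  [ 0  0  -1/9  |   -1/9 ]
r3 ← -9·r3
  [ 1  0  1/27  |  28/27 ]
  [ 0  1   1/3  |  -17/3 ]
  [ 0  0     1  |      1 ]
r2 ← r2 − 1/3·r3
  [ 1  0  1/27  |  28/27 ]
  [ 0  1     0  |     -6 ]
  [ 0  0     1  |      1 ]
r1 ← r1 − 1/27·r3
  [ 1  0  0  |   1 ]
  [ 0  1  0  |  -6 ]
  [ 0  0  1  |   1 ]
Reading off the last column: p = 1, q = -6, r = 1.

(1, -6, 1)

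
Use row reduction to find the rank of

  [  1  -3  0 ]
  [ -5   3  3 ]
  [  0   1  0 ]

R2 := R2 + 5·R1
  [ 1   -3  0 ]
  [ 0  -12  3 ]
  [ 0    1  0 ]
R2 := -1/12·R2
  [ 1  -3     0 ]
  [ 0   1  -1/4 ]
  [ 0   1     0 ]
R3 := R3 − R2
  [ 1  -3     0 ]
  [ 0   1  -1/4 ]
  [ 0   0   1/4 ]
R3 := 4·R3
  [ 1  -3     0 ]
  [ 0   1  -1/4 ]
  [ 0   0     1 ]
R2 := R2 + 1/4·R3
  [ 1  -3  0 ]
  [ 0   1  0 ]
  [ 0   0  1 ]
R1 := R1 + 3·R2
  [ 1  0  0 ]
  [ 0  1  0 ]
  [ 0  0  1 ]
The reduced form has 3 nonzero rows.

rank = 3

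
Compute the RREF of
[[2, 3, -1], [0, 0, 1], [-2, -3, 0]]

[[1, 3/2, 0], [0, 0, 1], [0, 0, 0]]

r1 ← 1/2·r1
  [  1  3/2  -1/2 ]
  [  0    0     1 ]
  [ -2   -3     0 ]
r3 ← r3 + 2·r1
  [ 1  3/2  -1/2 ]
  [ 0    0     1 ]
  [ 0    0    -1 ]
r3 ← r3 + r2
  [ 1  3/2  -1/2 ]
  [ 0    0     1 ]
  [ 0    0     0 ]
r1 ← r1 + 1/2·r2
  [ 1  3/2  0 ]
  [ 0    0  1 ]
  [ 0    0  0 ]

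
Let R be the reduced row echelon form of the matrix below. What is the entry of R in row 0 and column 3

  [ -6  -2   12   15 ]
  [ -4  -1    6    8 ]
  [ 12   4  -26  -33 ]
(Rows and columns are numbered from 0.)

-1/2

R1 → -1/6·R1
R2 → R2 + 4·R1
R3 → R3 − 12·R1
R2 → 3·R2
R3 → -1/2·R3
R2 → R2 + 6·R3
R1 → R1 + 2·R3
R1 → R1 − 1/3·R2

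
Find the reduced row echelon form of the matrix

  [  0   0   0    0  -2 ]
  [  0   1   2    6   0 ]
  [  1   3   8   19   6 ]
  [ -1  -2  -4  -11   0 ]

[[1, 0, 0, -1, 0], [0, 1, 0, 4, 0], [0, 0, 1, 1, 0], [0, 0, 0, 0, 1]]

ρ1 ↔ ρ3
  [  1   3   8   19   6 ]
  [  0   1   2    6   0 ]
  [  0   0   0    0  -2 ]
  [ -1  -2  -4  -11   0 ]
ρ4 -> ρ4 + ρ1
  [ 1  3  8  19   6 ]
  [ 0  1  2   6   0 ]
  [ 0  0  0   0  -2 ]
  [ 0  1  4   8   6 ]
ρ4 -> ρ4 − ρ2
  [ 1  3  8  19   6 ]
  [ 0  1  2   6   0 ]
  [ 0  0  0   0  -2 ]
  [ 0  0  2   2   6 ]
ρ3 ↔ ρ4
  [ 1  3  8  19   6 ]
  [ 0  1  2   6   0 ]
  [ 0  0  2   2   6 ]
  [ 0  0  0   0  -2 ]
ρ3 -> 1/2·ρ3
  [ 1  3  8  19   6 ]
  [ 0  1  2   6   0 ]
  [ 0  0  1   1   3 ]
  [ 0  0  0   0  -2 ]
ρ4 -> -1/2·ρ4
  [ 1  3  8  19  6 ]
  [ 0  1  2   6  0 ]
  [ 0  0  1   1  3 ]
  [ 0  0  0   0  1 ]
ρ3 -> ρ3 − 3·ρ4
  [ 1  3  8  19  6 ]
  [ 0  1  2   6  0 ]
  [ 0  0  1   1  0 ]
  [ 0  0  0   0  1 ]
ρ1 -> ρ1 − 6·ρ4
  [ 1  3  8  19  0 ]
  [ 0  1  2   6  0 ]
  [ 0  0  1   1  0 ]
  [ 0  0  0   0  1 ]
ρ2 -> ρ2 − 2·ρ3
  [ 1  3  8  19  0 ]
  [ 0  1  0   4  0 ]
  [ 0  0  1   1  0 ]
  [ 0  0  0   0  1 ]
ρ1 -> ρ1 − 8·ρ3
  [ 1  3  0  11  0 ]
  [ 0  1  0   4  0 ]
  [ 0  0  1   1  0 ]
  [ 0  0  0   0  1 ]
ρ1 -> ρ1 − 3·ρ2
  [ 1  0  0  -1  0 ]
  [ 0  1  0   4  0 ]
  [ 0  0  1   1  0 ]
  [ 0  0  0   0  1 ]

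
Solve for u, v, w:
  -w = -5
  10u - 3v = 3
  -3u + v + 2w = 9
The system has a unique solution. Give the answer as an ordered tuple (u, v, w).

(0, -1, 5)

Form the augmented matrix and row-reduce:
  [  0   0  -1  |  -5 ]
  [ 10  -3   0  |   3 ]
  [ -3   1   2  |   9 ]
R1 <-> R2
  [ 10  -3   0  |   3 ]
  [  0   0  -1  |  -5 ]
  [ -3   1   2  |   9 ]
R1 := 1/10·R1
  [  1  -3/10   0  |  3/10 ]
  [  0      0  -1  |    -5 ]
  [ -3      1   2  |     9 ]
R3 := R3 + 3·R1
  [ 1  -3/10   0  |   3/10 ]
  [ 0      0  -1  |     -5 ]
  [ 0   1/10   2  |  99/10 ]
R2 <-> R3
  [ 1  -3/10   0  |   3/10 ]
  [ 0   1/10   2  |  99/10 ]
  [ 0      0  -1  |     -5 ]
R2 := 10·R2
  [ 1  -3/10   0  |  3/10 ]
  [ 0      1  20  |    99 ]
  [ 0      0  -1  |    -5 ]
R3 := -1·R3
  [ 1  -3/10   0  |  3/10 ]
  [ 0      1  20  |    99 ]
  [ 0      0   1  |     5 ]
R2 := R2 − 20·R3
  [ 1  -3/10  0  |  3/10 ]
  [ 0      1  0  |    -1 ]
  [ 0      0  1  |     5 ]
R1 := R1 + 3/10·R2
  [ 1  0  0  |   0 ]
  [ 0  1  0  |  -1 ]
  [ 0  0  1  |   5 ]
Reading off the last column: u = 0, v = -1, w = 5.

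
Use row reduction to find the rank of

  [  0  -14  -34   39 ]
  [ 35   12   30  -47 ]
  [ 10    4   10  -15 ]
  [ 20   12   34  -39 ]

rank = 3

R1 <=> R2
  [ 35   12   30  -47 ]
  [  0  -14  -34   39 ]
  [ 10    4   10  -15 ]
  [ 20   12   34  -39 ]
R1 → 1/35·R1
  [  1  12/35  6/7  -47/35 ]
  [  0    -14  -34      39 ]
  [ 10      4   10     -15 ]
  [ 20     12   34     -39 ]
R3 → R3 − 10·R1
  [  1  12/35   6/7  -47/35 ]
  [  0    -14   -34      39 ]
  [  0    4/7  10/7   -11/7 ]
  [ 20     12    34     -39 ]
R4 → R4 − 20·R1
  [ 1  12/35    6/7  -47/35 ]
  [ 0    -14    -34      39 ]
  [ 0    4/7   10/7   -11/7 ]
  [ 0   36/7  118/7   -85/7 ]
R2 → -1/14·R2
  [ 1  12/35    6/7  -47/35 ]
  [ 0      1   17/7  -39/14 ]
  [ 0    4/7   10/7   -11/7 ]
  [ 0   36/7  118/7   -85/7 ]
R3 → R3 − 4/7·R2
  [ 1  12/35    6/7  -47/35 ]
  [ 0      1   17/7  -39/14 ]
  [ 0      0   2/49    1/49 ]
  [ 0   36/7  118/7   -85/7 ]
R4 → R4 − 36/7·R2
  [ 1  12/35     6/7  -47/35 ]
  [ 0      1    17/7  -39/14 ]
  [ 0      0    2/49    1/49 ]
  [ 0      0  214/49  107/49 ]
R3 → 49/2·R3
  [ 1  12/35     6/7  -47/35 ]
  [ 0      1    17/7  -39/14 ]
  [ 0      0       1     1/2 ]
  [ 0      0  214/49  107/49 ]
R4 → R4 − 214/49·R3
  [ 1  12/35   6/7  -47/35 ]
  [ 0      1  17/7  -39/14 ]
  [ 0      0     1     1/2 ]
  [ 0      0     0       0 ]
R2 → R2 − 17/7·R3
  [ 1  12/35  6/7  -47/35 ]
  [ 0      1    0      -4 ]
  [ 0      0    1     1/2 ]
  [ 0      0    0       0 ]
R1 → R1 − 6/7·R3
  [ 1  12/35  0  -62/35 ]
  [ 0      1  0      -4 ]
  [ 0      0  1     1/2 ]
  [ 0      0  0       0 ]
R1 → R1 − 12/35·R2
  [ 1  0  0  -2/5 ]
  [ 0  1  0    -4 ]
  [ 0  0  1   1/2 ]
  [ 0  0  0     0 ]
The reduced form has 3 nonzero rows.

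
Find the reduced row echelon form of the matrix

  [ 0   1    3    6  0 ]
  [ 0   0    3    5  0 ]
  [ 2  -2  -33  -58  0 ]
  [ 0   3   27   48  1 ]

r1 <=> r3
  [ 2  -2  -33  -58  0 ]
  [ 0   0    3    5  0 ]
  [ 0   1    3    6  0 ]
  [ 0   3   27   48  1 ]
r1 ← 1/2·r1
  [ 1  -1  -33/2  -29  0 ]
  [ 0   0      3    5  0 ]
  [ 0   1      3    6  0 ]
  [ 0   3     27   48  1 ]
r2 <=> r3
  [ 1  -1  -33/2  -29  0 ]
  [ 0   1      3    6  0 ]
  [ 0   0      3    5  0 ]
  [ 0   3     27   48  1 ]
r4 ← r4 − 3·r2
  [ 1  -1  -33/2  -29  0 ]
  [ 0   1      3    6  0 ]
  [ 0   0      3    5  0 ]
  [ 0   0     18   30  1 ]
r3 ← 1/3·r3
  [ 1  -1  -33/2  -29  0 ]
  [ 0   1      3    6  0 ]
  [ 0   0      1  5/3  0 ]
  [ 0   0     18   30  1 ]
r4 ← r4 − 18·r3
  [ 1  -1  -33/2  -29  0 ]
  [ 0   1      3    6  0 ]
  [ 0   0      1  5/3  0 ]
  [ 0   0      0    0  1 ]
r2 ← r2 − 3·r3
  [ 1  -1  -33/2  -29  0 ]
  [ 0   1      0    1  0 ]
  [ 0   0      1  5/3  0 ]
  [ 0   0      0    0  1 ]
r1 ← r1 + 33/2·r3
  [ 1  -1  0  -3/2  0 ]
  [ 0   1  0     1  0 ]
  [ 0   0  1   5/3  0 ]
  [ 0   0  0     0  1 ]
r1 ← r1 + r2
  [ 1  0  0  -1/2  0 ]
  [ 0  1  0     1  0 ]
  [ 0  0  1   5/3  0 ]
  [ 0  0  0     0  1 ]

[[1, 0, 0, -1/2, 0], [0, 1, 0, 1, 0], [0, 0, 1, 5/3, 0], [0, 0, 0, 0, 1]]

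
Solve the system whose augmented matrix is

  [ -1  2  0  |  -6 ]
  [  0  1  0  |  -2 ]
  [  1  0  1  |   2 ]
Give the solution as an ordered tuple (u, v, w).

(2, -2, 0)

r1 -> -1·r1
  [ 1  -2  0  |   6 ]
  [ 0   1  0  |  -2 ]
  [ 1   0  1  |   2 ]
r3 -> r3 − r1
  [ 1  -2  0  |   6 ]
  [ 0   1  0  |  -2 ]
  [ 0   2  1  |  -4 ]
r3 -> r3 − 2·r2
  [ 1  -2  0  |   6 ]
  [ 0   1  0  |  -2 ]
  [ 0   0  1  |   0 ]
r1 -> r1 + 2·r2
  [ 1  0  0  |   2 ]
  [ 0  1  0  |  -2 ]
  [ 0  0  1  |   0 ]
Reading off the last column: u = 2, v = -2, w = 0.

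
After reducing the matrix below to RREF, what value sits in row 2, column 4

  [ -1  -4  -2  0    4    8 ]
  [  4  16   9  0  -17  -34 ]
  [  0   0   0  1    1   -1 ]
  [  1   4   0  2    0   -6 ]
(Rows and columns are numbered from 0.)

1

r1 := -1·r1
  [ 1   4  2  0   -4   -8 ]
  [ 4  16  9  0  -17  -34 ]
  [ 0   0  0  1    1   -1 ]
  [ 1   4  0  2    0   -6 ]
r2 := r2 − 4·r1
  [ 1  4  2  0  -4  -8 ]
  [ 0  0  1  0  -1  -2 ]
  [ 0  0  0  1   1  -1 ]
  [ 1  4  0  2   0  -6 ]
r4 := r4 − r1
  [ 1  4   2  0  -4  -8 ]
  [ 0  0   1  0  -1  -2 ]
  [ 0  0   0  1   1  -1 ]
  [ 0  0  -2  2   4   2 ]
r4 := r4 + 2·r2
  [ 1  4  2  0  -4  -8 ]
  [ 0  0  1  0  -1  -2 ]
  [ 0  0  0  1   1  -1 ]
  [ 0  0  0  2   2  -2 ]
r4 := r4 − 2·r3
  [ 1  4  2  0  -4  -8 ]
  [ 0  0  1  0  -1  -2 ]
  [ 0  0  0  1   1  -1 ]
  [ 0  0  0  0   0   0 ]
r1 := r1 − 2·r2
  [ 1  4  0  0  -2  -4 ]
  [ 0  0  1  0  -1  -2 ]
  [ 0  0  0  1   1  -1 ]
  [ 0  0  0  0   0   0 ]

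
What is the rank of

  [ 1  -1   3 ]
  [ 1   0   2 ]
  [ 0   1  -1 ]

rank = 2

r2 ← r2 − r1
  [ 1  -1   3 ]
  [ 0   1  -1 ]
  [ 0   1  -1 ]
r3 ← r3 − r2
  [ 1  -1   3 ]
  [ 0   1  -1 ]
  [ 0   0   0 ]
r1 ← r1 + r2
  [ 1  0   2 ]
  [ 0  1  -1 ]
  [ 0  0   0 ]
The reduced form has 2 nonzero rows.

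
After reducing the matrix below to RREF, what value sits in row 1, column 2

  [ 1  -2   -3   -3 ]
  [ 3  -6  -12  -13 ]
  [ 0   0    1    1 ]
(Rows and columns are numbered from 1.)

ρ2 ← ρ2 − 3·ρ1
ρ2 ← -1/3·ρ2
ρ3 ← ρ3 − ρ2
ρ3 ← -3·ρ3
ρ2 ← ρ2 − 4/3·ρ3
ρ1 ← ρ1 + 3·ρ3
ρ1 ← ρ1 + 3·ρ2

-2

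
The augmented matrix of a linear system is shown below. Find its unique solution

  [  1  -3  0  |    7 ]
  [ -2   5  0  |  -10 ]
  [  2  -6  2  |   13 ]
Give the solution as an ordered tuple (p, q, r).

R2 := R2 + 2·R1
  [ 1  -3  0  |   7 ]
  [ 0  -1  0  |   4 ]
  [ 2  -6  2  |  13 ]
R3 := R3 − 2·R1
  [ 1  -3  0  |   7 ]
  [ 0  -1  0  |   4 ]
  [ 0   0  2  |  -1 ]
R2 := -1·R2
  [ 1  -3  0  |   7 ]
  [ 0   1  0  |  -4 ]
  [ 0   0  2  |  -1 ]
R3 := 1/2·R3
  [ 1  -3  0  |     7 ]
  [ 0   1  0  |    -4 ]
  [ 0   0  1  |  -1/2 ]
R1 := R1 + 3·R2
  [ 1  0  0  |    -5 ]
  [ 0  1  0  |    -4 ]
  [ 0  0  1  |  -1/2 ]
Reading off the last column: p = -5, q = -4, r = -1/2.

(-5, -4, -1/2)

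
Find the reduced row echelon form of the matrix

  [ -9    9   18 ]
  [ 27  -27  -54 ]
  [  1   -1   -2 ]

Multiply R1 by -1/9.
  [  1   -1   -2 ]
  [ 27  -27  -54 ]
  [  1   -1   -2 ]
Subtract 27 times R1 from R2.
  [ 1  -1  -2 ]
  [ 0   0   0 ]
  [ 1  -1  -2 ]
Subtract R1 from R3.
  [ 1  -1  -2 ]
  [ 0   0   0 ]
  [ 0   0   0 ]

[[1, -1, -2], [0, 0, 0], [0, 0, 0]]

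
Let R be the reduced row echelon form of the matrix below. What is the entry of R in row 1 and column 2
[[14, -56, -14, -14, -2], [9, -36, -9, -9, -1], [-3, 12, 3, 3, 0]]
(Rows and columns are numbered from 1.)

-4

ρ1 -> 1/14·ρ1
  [  1   -4  -1  -1  -1/7 ]
  [  9  -36  -9  -9    -1 ]
  [ -3   12   3   3     0 ]
ρ2 -> ρ2 − 9·ρ1
  [  1  -4  -1  -1  -1/7 ]
  [  0   0   0   0   2/7 ]
  [ -3  12   3   3     0 ]
ρ3 -> ρ3 + 3·ρ1
  [ 1  -4  -1  -1  -1/7 ]
  [ 0   0   0   0   2/7 ]
  [ 0   0   0   0  -3/7 ]
ρ2 -> 7/2·ρ2
  [ 1  -4  -1  -1  -1/7 ]
  [ 0   0   0   0     1 ]
  [ 0   0   0   0  -3/7 ]
ρ3 -> ρ3 + 3/7·ρ2
  [ 1  -4  -1  -1  -1/7 ]
  [ 0   0   0   0     1 ]
  [ 0   0   0   0     0 ]
ρ1 -> ρ1 + 1/7·ρ2
  [ 1  -4  -1  -1  0 ]
  [ 0   0   0   0  1 ]
  [ 0   0   0   0  0 ]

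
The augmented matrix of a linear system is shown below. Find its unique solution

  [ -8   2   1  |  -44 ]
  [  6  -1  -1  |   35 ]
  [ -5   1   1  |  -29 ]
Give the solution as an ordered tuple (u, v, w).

(6, 3, -2)

Multiply R1 by -1/8.
Subtract 6 times R1 from R2.
Add 5 times R1 to R3.
Multiply R2 by 2.
Add 1/4 times R2 to R3.
Multiply R3 by 4.
Add 1/2 times R3 to R2.
Add 1/8 times R3 to R1.
Add 1/4 times R2 to R1.
Reading off the last column: u = 6, v = 3, w = -2.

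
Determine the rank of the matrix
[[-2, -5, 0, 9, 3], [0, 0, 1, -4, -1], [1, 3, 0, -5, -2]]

R1 := -1/2·R1
  [ 1  5/2  0  -9/2  -3/2 ]
  [ 0    0  1    -4    -1 ]
  [ 1    3  0    -5    -2 ]
R3 := R3 − R1
  [ 1  5/2  0  -9/2  -3/2 ]
  [ 0    0  1    -4    -1 ]
  [ 0  1/2  0  -1/2  -1/2 ]
R2 ↔ R3
  [ 1  5/2  0  -9/2  -3/2 ]
  [ 0  1/2  0  -1/2  -1/2 ]
  [ 0    0  1    -4    -1 ]
R2 := 2·R2
  [ 1  5/2  0  -9/2  -3/2 ]
  [ 0    1  0    -1    -1 ]
  [ 0    0  1    -4    -1 ]
R1 := R1 − 5/2·R2
  [ 1  0  0  -2   1 ]
  [ 0  1  0  -1  -1 ]
  [ 0  0  1  -4  -1 ]
The reduced form has 3 nonzero rows.

rank = 3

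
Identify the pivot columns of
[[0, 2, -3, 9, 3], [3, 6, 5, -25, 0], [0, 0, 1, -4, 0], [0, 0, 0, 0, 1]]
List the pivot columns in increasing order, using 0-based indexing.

0, 1, 2, 4

r1 <-> r2
  [ 3  6   5  -25  0 ]
  [ 0  2  -3    9  3 ]
  [ 0  0   1   -4  0 ]
  [ 0  0   0    0  1 ]
r1 := 1/3·r1
  [ 1  2  5/3  -25/3  0 ]
  [ 0  2   -3      9  3 ]
  [ 0  0    1     -4  0 ]
  [ 0  0    0      0  1 ]
r2 := 1/2·r2
  [ 1  2   5/3  -25/3    0 ]
  [ 0  1  -3/2    9/2  3/2 ]
  [ 0  0     1     -4    0 ]
  [ 0  0     0      0    1 ]
r2 := r2 − 3/2·r4
  [ 1  2   5/3  -25/3  0 ]
  [ 0  1  -3/2    9/2  0 ]
  [ 0  0     1     -4  0 ]
  [ 0  0     0      0  1 ]
r2 := r2 + 3/2·r3
  [ 1  2  5/3  -25/3  0 ]
  [ 0  1    0   -3/2  0 ]
  [ 0  0    1     -4  0 ]
  [ 0  0    0      0  1 ]
r1 := r1 − 5/3·r3
  [ 1  2  0  -5/3  0 ]
  [ 0  1  0  -3/2  0 ]
  [ 0  0  1    -4  0 ]
  [ 0  0  0     0  1 ]
r1 := r1 − 2·r2
  [ 1  0  0   4/3  0 ]
  [ 0  1  0  -3/2  0 ]
  [ 0  0  1    -4  0 ]
  [ 0  0  0     0  1 ]
Pivot columns are the columns containing a leading 1.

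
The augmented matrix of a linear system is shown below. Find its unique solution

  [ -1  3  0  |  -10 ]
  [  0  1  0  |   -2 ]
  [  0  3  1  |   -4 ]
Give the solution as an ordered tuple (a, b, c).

(4, -2, 2)

r1 -> -1·r1
  [ 1  -3  0  |  10 ]
  [ 0   1  0  |  -2 ]
  [ 0   3  1  |  -4 ]
r3 -> r3 − 3·r2
  [ 1  -3  0  |  10 ]
  [ 0   1  0  |  -2 ]
  [ 0   0  1  |   2 ]
r1 -> r1 + 3·r2
  [ 1  0  0  |   4 ]
  [ 0  1  0  |  -2 ]
  [ 0  0  1  |   2 ]
Reading off the last column: a = 4, b = -2, c = 2.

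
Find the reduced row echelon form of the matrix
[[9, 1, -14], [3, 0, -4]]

Multiply ρ1 by 1/9.
  [ 1  1/9  -14/9 ]
  [ 3    0     -4 ]
Subtract 3 times ρ1 from ρ2.
  [ 1   1/9  -14/9 ]
  [ 0  -1/3    2/3 ]
Multiply ρ2 by -3.
  [ 1  1/9  -14/9 ]
  [ 0    1     -2 ]
Subtract 1/9 times ρ2 from ρ1.
  [ 1  0  -4/3 ]
  [ 0  1    -2 ]

[[1, 0, -4/3], [0, 1, -2]]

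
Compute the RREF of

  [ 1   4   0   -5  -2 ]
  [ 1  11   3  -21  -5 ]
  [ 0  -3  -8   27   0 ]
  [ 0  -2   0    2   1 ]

[[1, 0, 0, -1, 0], [0, 1, 0, -1, 0], [0, 0, 1, -3, 0], [0, 0, 0, 0, 1]]

R2 ← R2 − R1
  [ 1   4   0   -5  -2 ]
  [ 0   7   3  -16  -3 ]
  [ 0  -3  -8   27   0 ]
  [ 0  -2   0    2   1 ]
R2 ← 1/7·R2
  [ 1   4    0     -5    -2 ]
  [ 0   1  3/7  -16/7  -3/7 ]
  [ 0  -3   -8     27     0 ]
  [ 0  -2    0      2     1 ]
R3 ← R3 + 3·R2
  [ 1   4      0     -5    -2 ]
  [ 0   1    3/7  -16/7  -3/7 ]
  [ 0   0  -47/7  141/7  -9/7 ]
  [ 0  -2      0      2     1 ]
R4 ← R4 + 2·R2
  [ 1  4      0     -5    -2 ]
  [ 0  1    3/7  -16/7  -3/7 ]
  [ 0  0  -47/7  141/7  -9/7 ]
  [ 0  0    6/7  -18/7   1/7 ]
R3 ← -7/47·R3
  [ 1  4    0     -5    -2 ]
  [ 0  1  3/7  -16/7  -3/7 ]
  [ 0  0    1     -3  9/47 ]
  [ 0  0  6/7  -18/7   1/7 ]
R4 ← R4 − 6/7·R3
  [ 1  4    0     -5     -2 ]
  [ 0  1  3/7  -16/7   -3/7 ]
  [ 0  0    1     -3   9/47 ]
  [ 0  0    0      0  -1/47 ]
R4 ← -47·R4
  [ 1  4    0     -5    -2 ]
  [ 0  1  3/7  -16/7  -3/7 ]
  [ 0  0    1     -3  9/47 ]
  [ 0  0    0      0     1 ]
R3 ← R3 − 9/47·R4
  [ 1  4    0     -5    -2 ]
  [ 0  1  3/7  -16/7  -3/7 ]
  [ 0  0    1     -3     0 ]
  [ 0  0    0      0     1 ]
R2 ← R2 + 3/7·R4
  [ 1  4    0     -5  -2 ]
  [ 0  1  3/7  -16/7   0 ]
  [ 0  0    1     -3   0 ]
  [ 0  0    0      0   1 ]
R1 ← R1 + 2·R4
  [ 1  4    0     -5  0 ]
  [ 0  1  3/7  -16/7  0 ]
  [ 0  0    1     -3  0 ]
  [ 0  0    0      0  1 ]
R2 ← R2 − 3/7·R3
  [ 1  4  0  -5  0 ]
  [ 0  1  0  -1  0 ]
  [ 0  0  1  -3  0 ]
  [ 0  0  0   0  1 ]
R1 ← R1 − 4·R2
  [ 1  0  0  -1  0 ]
  [ 0  1  0  -1  0 ]
  [ 0  0  1  -3  0 ]
  [ 0  0  0   0  1 ]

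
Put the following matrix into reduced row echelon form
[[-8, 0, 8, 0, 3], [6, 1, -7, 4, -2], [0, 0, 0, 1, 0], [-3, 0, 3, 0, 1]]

Multiply r1 by -1/8.
Subtract 6 times r1 from r2.
Add 3 times r1 to r4.
Multiply r4 by -8.
Subtract 1/4 times r4 from r2.
Add 3/8 times r4 to r1.
Subtract 4 times r3 from r2.

[[1, 0, -1, 0, 0], [0, 1, -1, 0, 0], [0, 0, 0, 1, 0], [0, 0, 0, 0, 1]]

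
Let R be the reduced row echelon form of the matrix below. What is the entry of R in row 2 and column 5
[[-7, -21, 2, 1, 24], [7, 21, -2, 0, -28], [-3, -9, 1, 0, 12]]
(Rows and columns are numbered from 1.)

R1 → -1/7·R1
  [  1   3  -2/7  -1/7  -24/7 ]
  [  7  21    -2     0    -28 ]
  [ -3  -9     1     0     12 ]
R2 → R2 − 7·R1
  [  1   3  -2/7  -1/7  -24/7 ]
  [  0   0     0     1     -4 ]
  [ -3  -9     1     0     12 ]
R3 → R3 + 3·R1
  [ 1  3  -2/7  -1/7  -24/7 ]
  [ 0  0     0     1     -4 ]
  [ 0  0   1/7  -3/7   12/7 ]
R2 <=> R3
  [ 1  3  -2/7  -1/7  -24/7 ]
  [ 0  0   1/7  -3/7   12/7 ]
  [ 0  0     0     1     -4 ]
R2 → 7·R2
  [ 1  3  -2/7  -1/7  -24/7 ]
  [ 0  0     1    -3     12 ]
  [ 0  0     0     1     -4 ]
R2 → R2 + 3·R3
  [ 1  3  -2/7  -1/7  -24/7 ]
  [ 0  0     1     0      0 ]
  [ 0  0     0     1     -4 ]
R1 → R1 + 1/7·R3
  [ 1  3  -2/7  0  -4 ]
  [ 0  0     1  0   0 ]
  [ 0  0     0  1  -4 ]
R1 → R1 + 2/7·R2
  [ 1  3  0  0  -4 ]
  [ 0  0  1  0   0 ]
  [ 0  0  0  1  -4 ]

0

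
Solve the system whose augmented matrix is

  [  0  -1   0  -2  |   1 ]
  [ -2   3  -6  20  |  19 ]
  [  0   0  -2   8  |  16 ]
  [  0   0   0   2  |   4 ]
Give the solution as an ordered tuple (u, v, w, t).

(3, -5, 0, 2)

Swap ρ1 and ρ2.
  [ -2   3  -6  20  |  19 ]
  [  0  -1   0  -2  |   1 ]
  [  0   0  -2   8  |  16 ]
  [  0   0   0   2  |   4 ]
Multiply ρ1 by -1/2.
  [ 1  -3/2   3  -10  |  -19/2 ]
  [ 0    -1   0   -2  |      1 ]
  [ 0     0  -2    8  |     16 ]
  [ 0     0   0    2  |      4 ]
Multiply ρ2 by -1.
  [ 1  -3/2   3  -10  |  -19/2 ]
  [ 0     1   0    2  |     -1 ]
  [ 0     0  -2    8  |     16 ]
  [ 0     0   0    2  |      4 ]
Multiply ρ3 by -1/2.
  [ 1  -3/2  3  -10  |  -19/2 ]
  [ 0     1  0    2  |     -1 ]
  [ 0     0  1   -4  |     -8 ]
  [ 0     0  0    2  |      4 ]
Multiply ρ4 by 1/2.
  [ 1  -3/2  3  -10  |  -19/2 ]
  [ 0     1  0    2  |     -1 ]
  [ 0     0  1   -4  |     -8 ]
  [ 0     0  0    1  |      2 ]
Add 4 times ρ4 to ρ3.
  [ 1  -3/2  3  -10  |  -19/2 ]
  [ 0     1  0    2  |     -1 ]
  [ 0     0  1    0  |      0 ]
  [ 0     0  0    1  |      2 ]
Subtract 2 times ρ4 from ρ2.
  [ 1  -3/2  3  -10  |  -19/2 ]
  [ 0     1  0    0  |     -5 ]
  [ 0     0  1    0  |      0 ]
  [ 0     0  0    1  |      2 ]
Add 10 times ρ4 to ρ1.
  [ 1  -3/2  3  0  |  21/2 ]
  [ 0     1  0  0  |    -5 ]
  [ 0     0  1  0  |     0 ]
  [ 0     0  0  1  |     2 ]
Subtract 3 times ρ3 from ρ1.
  [ 1  -3/2  0  0  |  21/2 ]
  [ 0     1  0  0  |    -5 ]
  [ 0     0  1  0  |     0 ]
  [ 0     0  0  1  |     2 ]
Add 3/2 times ρ2 to ρ1.
  [ 1  0  0  0  |   3 ]
  [ 0  1  0  0  |  -5 ]
  [ 0  0  1  0  |   0 ]
  [ 0  0  0  1  |   2 ]
Reading off the last column: u = 3, v = -5, w = 0, t = 2.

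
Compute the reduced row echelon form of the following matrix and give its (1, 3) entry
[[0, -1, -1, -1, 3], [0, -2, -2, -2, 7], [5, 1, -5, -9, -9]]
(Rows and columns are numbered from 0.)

1

R1 <-> R3
  [ 5   1  -5  -9  -9 ]
  [ 0  -2  -2  -2   7 ]
  [ 0  -1  -1  -1   3 ]
R1 ← 1/5·R1
  [ 1  1/5  -1  -9/5  -9/5 ]
  [ 0   -2  -2    -2     7 ]
  [ 0   -1  -1    -1     3 ]
R2 ← -1/2·R2
  [ 1  1/5  -1  -9/5  -9/5 ]
  [ 0    1   1     1  -7/2 ]
  [ 0   -1  -1    -1     3 ]
R3 ← R3 + R2
  [ 1  1/5  -1  -9/5  -9/5 ]
  [ 0    1   1     1  -7/2 ]
  [ 0    0   0     0  -1/2 ]
R3 ← -2·R3
  [ 1  1/5  -1  -9/5  -9/5 ]
  [ 0    1   1     1  -7/2 ]
  [ 0    0   0     0     1 ]
R2 ← R2 + 7/2·R3
  [ 1  1/5  -1  -9/5  -9/5 ]
  [ 0    1   1     1     0 ]
  [ 0    0   0     0     1 ]
R1 ← R1 + 9/5·R3
  [ 1  1/5  -1  -9/5  0 ]
  [ 0    1   1     1  0 ]
  [ 0    0   0     0  1 ]
R1 ← R1 − 1/5·R2
  [ 1  0  -6/5  -2  0 ]
  [ 0  1     1   1  0 ]
  [ 0  0     0   0  1 ]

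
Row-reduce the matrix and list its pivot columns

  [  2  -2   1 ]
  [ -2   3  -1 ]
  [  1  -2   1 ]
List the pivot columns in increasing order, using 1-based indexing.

1, 2, 3

R1 := 1/2·R1
  [  1  -1  1/2 ]
  [ -2   3   -1 ]
  [  1  -2    1 ]
R2 := R2 + 2·R1
  [ 1  -1  1/2 ]
  [ 0   1    0 ]
  [ 1  -2    1 ]
R3 := R3 − R1
  [ 1  -1  1/2 ]
  [ 0   1    0 ]
  [ 0  -1  1/2 ]
R3 := R3 + R2
  [ 1  -1  1/2 ]
  [ 0   1    0 ]
  [ 0   0  1/2 ]
R3 := 2·R3
  [ 1  -1  1/2 ]
  [ 0   1    0 ]
  [ 0   0    1 ]
R1 := R1 − 1/2·R3
  [ 1  -1  0 ]
  [ 0   1  0 ]
  [ 0   0  1 ]
R1 := R1 + R2
  [ 1  0  0 ]
  [ 0  1  0 ]
  [ 0  0  1 ]
Pivot columns are the columns containing a leading 1.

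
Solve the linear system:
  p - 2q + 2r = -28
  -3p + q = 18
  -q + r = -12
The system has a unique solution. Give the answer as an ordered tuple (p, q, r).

(-4, 6, -6)

Form the augmented matrix and row-reduce:
  [  1  -2  2  |  -28 ]
  [ -3   1  0  |   18 ]
  [  0  -1  1  |  -12 ]
Add 3 times R1 to R2.
Multiply R2 by -1/5.
Add R2 to R3.
Multiply R3 by -5.
Add 6/5 times R3 to R2.
Subtract 2 times R3 from R1.
Add 2 times R2 to R1.
Reading off the last column: p = -4, q = 6, r = -6.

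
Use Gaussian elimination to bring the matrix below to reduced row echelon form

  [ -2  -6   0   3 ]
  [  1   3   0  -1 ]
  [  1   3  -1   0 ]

R1 -> -1/2·R1
  [ 1  3   0  -3/2 ]
  [ 1  3   0    -1 ]
  [ 1  3  -1     0 ]
R2 -> R2 − R1
  [ 1  3   0  -3/2 ]
  [ 0  0   0   1/2 ]
  [ 1  3  -1     0 ]
R3 -> R3 − R1
  [ 1  3   0  -3/2 ]
  [ 0  0   0   1/2 ]
  [ 0  0  -1   3/2 ]
R2 <=> R3
  [ 1  3   0  -3/2 ]
  [ 0  0  -1   3/2 ]
  [ 0  0   0   1/2 ]
R2 -> -1·R2
  [ 1  3  0  -3/2 ]
  [ 0  0  1  -3/2 ]
  [ 0  0  0   1/2 ]
R3 -> 2·R3
  [ 1  3  0  -3/2 ]
  [ 0  0  1  -3/2 ]
  [ 0  0  0     1 ]
R2 -> R2 + 3/2·R3
  [ 1  3  0  -3/2 ]
  [ 0  0  1     0 ]
  [ 0  0  0     1 ]
R1 -> R1 + 3/2·R3
  [ 1  3  0  0 ]
  [ 0  0  1  0 ]
  [ 0  0  0  1 ]

[[1, 3, 0, 0], [0, 0, 1, 0], [0, 0, 0, 1]]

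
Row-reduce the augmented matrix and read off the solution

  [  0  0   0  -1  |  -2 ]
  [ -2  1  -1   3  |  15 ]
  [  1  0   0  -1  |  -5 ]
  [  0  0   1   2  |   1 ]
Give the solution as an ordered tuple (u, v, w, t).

(-3, 0, -3, 2)

ρ1 <=> ρ2
  [ -2  1  -1   3  |  15 ]
  [  0  0   0  -1  |  -2 ]
  [  1  0   0  -1  |  -5 ]
  [  0  0   1   2  |   1 ]
ρ1 -> -1/2·ρ1
  [ 1  -1/2  1/2  -3/2  |  -15/2 ]
  [ 0     0    0    -1  |     -2 ]
  [ 1     0    0    -1  |     -5 ]
  [ 0     0    1     2  |      1 ]
ρ3 -> ρ3 − ρ1
  [ 1  -1/2   1/2  -3/2  |  -15/2 ]
  [ 0     0     0    -1  |     -2 ]
  [ 0   1/2  -1/2   1/2  |    5/2 ]
  [ 0     0     1     2  |      1 ]
ρ2 <=> ρ3
  [ 1  -1/2   1/2  -3/2  |  -15/2 ]
  [ 0   1/2  -1/2   1/2  |    5/2 ]
  [ 0     0     0    -1  |     -2 ]
  [ 0     0     1     2  |      1 ]
ρ2 -> 2·ρ2
  [ 1  -1/2  1/2  -3/2  |  -15/2 ]
  [ 0     1   -1     1  |      5 ]
  [ 0     0    0    -1  |     -2 ]
  [ 0     0    1     2  |      1 ]
ρ3 <=> ρ4
  [ 1  -1/2  1/2  -3/2  |  -15/2 ]
  [ 0     1   -1     1  |      5 ]
  [ 0     0    1     2  |      1 ]
  [ 0     0    0    -1  |     -2 ]
ρ4 -> -1·ρ4
  [ 1  -1/2  1/2  -3/2  |  -15/2 ]
  [ 0     1   -1     1  |      5 ]
  [ 0     0    1     2  |      1 ]
  [ 0     0    0     1  |      2 ]
ρ3 -> ρ3 − 2·ρ4
  [ 1  -1/2  1/2  -3/2  |  -15/2 ]
  [ 0     1   -1     1  |      5 ]
  [ 0     0    1     0  |     -3 ]
  [ 0     0    0     1  |      2 ]
ρ2 -> ρ2 − ρ4
  [ 1  -1/2  1/2  -3/2  |  -15/2 ]
  [ 0     1   -1     0  |      3 ]
  [ 0     0    1     0  |     -3 ]
  [ 0     0    0     1  |      2 ]
ρ1 -> ρ1 + 3/2·ρ4
  [ 1  -1/2  1/2  0  |  -9/2 ]
  [ 0     1   -1  0  |     3 ]
  [ 0     0    1  0  |    -3 ]
  [ 0     0    0  1  |     2 ]
ρ2 -> ρ2 + ρ3
  [ 1  -1/2  1/2  0  |  -9/2 ]
  [ 0     1    0  0  |     0 ]
  [ 0     0    1  0  |    -3 ]
  [ 0     0    0  1  |     2 ]
ρ1 -> ρ1 − 1/2·ρ3
  [ 1  -1/2  0  0  |  -3 ]
  [ 0     1  0  0  |   0 ]
  [ 0     0  1  0  |  -3 ]
  [ 0     0  0  1  |   2 ]
ρ1 -> ρ1 + 1/2·ρ2
  [ 1  0  0  0  |  -3 ]
  [ 0  1  0  0  |   0 ]
  [ 0  0  1  0  |  -3 ]
  [ 0  0  0  1  |   2 ]
Reading off the last column: u = -3, v = 0, w = -3, t = 2.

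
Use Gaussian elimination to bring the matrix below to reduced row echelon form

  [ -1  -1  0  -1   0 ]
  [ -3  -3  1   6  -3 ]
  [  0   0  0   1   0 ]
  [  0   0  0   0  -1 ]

[[1, 1, 0, 0, 0], [0, 0, 1, 0, 0], [0, 0, 0, 1, 0], [0, 0, 0, 0, 1]]

Multiply R1 by -1.
  [  1   1  0  1   0 ]
  [ -3  -3  1  6  -3 ]
  [  0   0  0  1   0 ]
  [  0   0  0  0  -1 ]
Add 3 times R1 to R2.
  [ 1  1  0  1   0 ]
  [ 0  0  1  9  -3 ]
  [ 0  0  0  1   0 ]
  [ 0  0  0  0  -1 ]
Multiply R4 by -1.
  [ 1  1  0  1   0 ]
  [ 0  0  1  9  -3 ]
  [ 0  0  0  1   0 ]
  [ 0  0  0  0   1 ]
Add 3 times R4 to R2.
  [ 1  1  0  1  0 ]
  [ 0  0  1  9  0 ]
  [ 0  0  0  1  0 ]
  [ 0  0  0  0  1 ]
Subtract 9 times R3 from R2.
  [ 1  1  0  1  0 ]
  [ 0  0  1  0  0 ]
  [ 0  0  0  1  0 ]
  [ 0  0  0  0  1 ]
Subtract R3 from R1.
  [ 1  1  0  0  0 ]
  [ 0  0  1  0  0 ]
  [ 0  0  0  1  0 ]
  [ 0  0  0  0  1 ]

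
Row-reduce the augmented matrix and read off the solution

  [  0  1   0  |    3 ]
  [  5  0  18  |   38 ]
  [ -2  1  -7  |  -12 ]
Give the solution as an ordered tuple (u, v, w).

(4, 3, 1)

ρ1 <=> ρ2
  [  5  0  18  |   38 ]
  [  0  1   0  |    3 ]
  [ -2  1  -7  |  -12 ]
ρ1 -> 1/5·ρ1
  [  1  0  18/5  |  38/5 ]
  [  0  1     0  |     3 ]
  [ -2  1    -7  |   -12 ]
ρ3 -> ρ3 + 2·ρ1
  [ 1  0  18/5  |  38/5 ]
  [ 0  1     0  |     3 ]
  [ 0  1   1/5  |  16/5 ]
ρ3 -> ρ3 − ρ2
  [ 1  0  18/5  |  38/5 ]
  [ 0  1     0  |     3 ]
  [ 0  0   1/5  |   1/5 ]
ρ3 -> 5·ρ3
  [ 1  0  18/5  |  38/5 ]
  [ 0  1     0  |     3 ]
  [ 0  0     1  |     1 ]
ρ1 -> ρ1 − 18/5·ρ3
  [ 1  0  0  |  4 ]
  [ 0  1  0  |  3 ]
  [ 0  0  1  |  1 ]
Reading off the last column: u = 4, v = 3, w = 1.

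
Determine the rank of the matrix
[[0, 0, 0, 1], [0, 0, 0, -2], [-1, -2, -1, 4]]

rank = 2

r1 <=> r3
r1 := -1·r1
r2 := -1/2·r2
r3 := r3 − r2
r1 := r1 + 4·r2
The reduced form has 2 nonzero rows.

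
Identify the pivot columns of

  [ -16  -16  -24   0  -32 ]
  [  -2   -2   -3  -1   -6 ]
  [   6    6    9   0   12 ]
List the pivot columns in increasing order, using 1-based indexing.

1, 4

ρ1 → -1/16·ρ1
  [  1   1  3/2   0   2 ]
  [ -2  -2   -3  -1  -6 ]
  [  6   6    9   0  12 ]
ρ2 → ρ2 + 2·ρ1
  [ 1  1  3/2   0   2 ]
  [ 0  0    0  -1  -2 ]
  [ 6  6    9   0  12 ]
ρ3 → ρ3 − 6·ρ1
  [ 1  1  3/2   0   2 ]
  [ 0  0    0  -1  -2 ]
  [ 0  0    0   0   0 ]
ρ2 → -1·ρ2
  [ 1  1  3/2  0  2 ]
  [ 0  0    0  1  2 ]
  [ 0  0    0  0  0 ]
Pivot columns are the columns containing a leading 1.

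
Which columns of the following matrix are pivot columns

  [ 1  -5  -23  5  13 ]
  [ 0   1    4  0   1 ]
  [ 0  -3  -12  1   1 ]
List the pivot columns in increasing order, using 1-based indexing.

1, 2, 4

R3 → R3 + 3·R2
  [ 1  -5  -23  5  13 ]
  [ 0   1    4  0   1 ]
  [ 0   0    0  1   4 ]
R1 → R1 − 5·R3
  [ 1  -5  -23  0  -7 ]
  [ 0   1    4  0   1 ]
  [ 0   0    0  1   4 ]
R1 → R1 + 5·R2
  [ 1  0  -3  0  -2 ]
  [ 0  1   4  0   1 ]
  [ 0  0   0  1   4 ]
Pivot columns are the columns containing a leading 1.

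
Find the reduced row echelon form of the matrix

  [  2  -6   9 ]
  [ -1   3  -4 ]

[[1, -3, 0], [0, 0, 1]]

ρ1 := 1/2·ρ1
  [  1  -3  9/2 ]
  [ -1   3   -4 ]
ρ2 := ρ2 + ρ1
  [ 1  -3  9/2 ]
  [ 0   0  1/2 ]
ρ2 := 2·ρ2
  [ 1  -3  9/2 ]
  [ 0   0    1 ]
ρ1 := ρ1 − 9/2·ρ2
  [ 1  -3  0 ]
  [ 0   0  1 ]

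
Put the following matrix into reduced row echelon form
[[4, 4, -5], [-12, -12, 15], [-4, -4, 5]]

[[1, 1, -5/4], [0, 0, 0], [0, 0, 0]]

r1 ← 1/4·r1
  [   1    1  -5/4 ]
  [ -12  -12    15 ]
  [  -4   -4     5 ]
r2 ← r2 + 12·r1
  [  1   1  -5/4 ]
  [  0   0     0 ]
  [ -4  -4     5 ]
r3 ← r3 + 4·r1
  [ 1  1  -5/4 ]
  [ 0  0     0 ]
  [ 0  0     0 ]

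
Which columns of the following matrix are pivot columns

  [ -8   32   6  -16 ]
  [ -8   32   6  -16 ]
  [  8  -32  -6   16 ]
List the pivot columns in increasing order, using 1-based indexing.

r1 := -1/8·r1
  [  1   -4  -3/4    2 ]
  [ -8   32     6  -16 ]
  [  8  -32    -6   16 ]
r2 := r2 + 8·r1
  [ 1   -4  -3/4   2 ]
  [ 0    0     0   0 ]
  [ 8  -32    -6  16 ]
r3 := r3 − 8·r1
  [ 1  -4  -3/4  2 ]
  [ 0   0     0  0 ]
  [ 0   0     0  0 ]
Pivot columns are the columns containing a leading 1.

1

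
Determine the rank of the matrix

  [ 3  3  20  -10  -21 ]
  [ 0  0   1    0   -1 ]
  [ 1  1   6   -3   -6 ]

R1 ← 1/3·R1
  [ 1  1  20/3  -10/3  -7 ]
  [ 0  0     1      0  -1 ]
  [ 1  1     6     -3  -6 ]
R3 ← R3 − R1
  [ 1  1  20/3  -10/3  -7 ]
  [ 0  0     1      0  -1 ]
  [ 0  0  -2/3    1/3   1 ]
R3 ← R3 + 2/3·R2
  [ 1  1  20/3  -10/3   -7 ]
  [ 0  0     1      0   -1 ]
  [ 0  0     0    1/3  1/3 ]
R3 ← 3·R3
  [ 1  1  20/3  -10/3  -7 ]
  [ 0  0     1      0  -1 ]
  [ 0  0     0      1   1 ]
R1 ← R1 + 10/3·R3
  [ 1  1  20/3  0  -11/3 ]
  [ 0  0     1  0     -1 ]
  [ 0  0     0  1      1 ]
R1 ← R1 − 20/3·R2
  [ 1  1  0  0   3 ]
  [ 0  0  1  0  -1 ]
  [ 0  0  0  1   1 ]
The reduced form has 3 nonzero rows.

rank = 3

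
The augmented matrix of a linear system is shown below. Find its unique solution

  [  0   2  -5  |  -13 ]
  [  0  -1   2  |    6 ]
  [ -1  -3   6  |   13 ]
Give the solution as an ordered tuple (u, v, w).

(5, -4, 1)

R1 <=> R3
  [ -1  -3   6  |   13 ]
  [  0  -1   2  |    6 ]
  [  0   2  -5  |  -13 ]
R1 := -1·R1
  [ 1   3  -6  |  -13 ]
  [ 0  -1   2  |    6 ]
  [ 0   2  -5  |  -13 ]
R2 := -1·R2
  [ 1  3  -6  |  -13 ]
  [ 0  1  -2  |   -6 ]
  [ 0  2  -5  |  -13 ]
R3 := R3 − 2·R2
  [ 1  3  -6  |  -13 ]
  [ 0  1  -2  |   -6 ]
  [ 0  0  -1  |   -1 ]
R3 := -1·R3
  [ 1  3  -6  |  -13 ]
  [ 0  1  -2  |   -6 ]
  [ 0  0   1  |    1 ]
R2 := R2 + 2·R3
  [ 1  3  -6  |  -13 ]
  [ 0  1   0  |   -4 ]
  [ 0  0   1  |    1 ]
R1 := R1 + 6·R3
  [ 1  3  0  |  -7 ]
  [ 0  1  0  |  -4 ]
  [ 0  0  1  |   1 ]
R1 := R1 − 3·R2
  [ 1  0  0  |   5 ]
  [ 0  1  0  |  -4 ]
  [ 0  0  1  |   1 ]
Reading off the last column: u = 5, v = -4, w = 1.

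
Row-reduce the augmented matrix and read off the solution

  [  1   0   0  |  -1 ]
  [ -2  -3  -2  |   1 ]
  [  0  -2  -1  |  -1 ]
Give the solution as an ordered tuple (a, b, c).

ρ2 -> ρ2 + 2·ρ1
  [ 1   0   0  |  -1 ]
  [ 0  -3  -2  |  -1 ]
  [ 0  -2  -1  |  -1 ]
ρ2 -> -1/3·ρ2
  [ 1   0    0  |   -1 ]
  [ 0   1  2/3  |  1/3 ]
  [ 0  -2   -1  |   -1 ]
ρ3 -> ρ3 + 2·ρ2
  [ 1  0    0  |    -1 ]
  [ 0  1  2/3  |   1/3 ]
  [ 0  0  1/3  |  -1/3 ]
ρ3 -> 3·ρ3
  [ 1  0    0  |   -1 ]
  [ 0  1  2/3  |  1/3 ]
  [ 0  0    1  |   -1 ]
ρ2 -> ρ2 − 2/3·ρ3
  [ 1  0  0  |  -1 ]
  [ 0  1  0  |   1 ]
  [ 0  0  1  |  -1 ]
Reading off the last column: a = -1, b = 1, c = -1.

(-1, 1, -1)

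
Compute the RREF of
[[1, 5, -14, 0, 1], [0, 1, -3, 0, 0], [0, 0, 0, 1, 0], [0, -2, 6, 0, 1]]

ρ4 → ρ4 + 2·ρ2
ρ1 → ρ1 − ρ4
ρ1 → ρ1 − 5·ρ2

[[1, 0, 1, 0, 0], [0, 1, -3, 0, 0], [0, 0, 0, 1, 0], [0, 0, 0, 0, 1]]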